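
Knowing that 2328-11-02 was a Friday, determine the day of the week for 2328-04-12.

Thursday

Count forward from the earlier date (April 12, 2328) to the later (November 2, 2328):
April 2328: 30 − 12 = 18 days remain.
Then May (31), June (30), July (31), August (31), September (30), October (31): 31 + 30 + 31 + 31 + 30 + 31 = 184 days.
November 1–2, 2328: 2 days.
Total: 18 + 184 + 2 = 204 days.
204 mod 7 = 1, so 1 day before Friday is Thursday.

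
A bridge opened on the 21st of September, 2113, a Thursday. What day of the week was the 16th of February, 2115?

Saturday

September 2113: 30 − 21 = 9 days remain.
Then 16 full months totalling 488 days.
February 1–16, 2115: 16 days (2115 is not a leap year).
Total: 9 + 488 + 16 = 513 days.
513 mod 7 = 2, so 2 days after Thursday is Saturday.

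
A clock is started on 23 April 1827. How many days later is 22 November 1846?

Day-of-year of April 23, 1827: 113.
Day-of-year of November 22, 1846: 326.
1827 has 365 days, so 365 − 113 = 252 days remain in 1827.
Full years 1828–1845: 13 common + 5 leap = 13×365 + 5×366 = 6575 days.
Total: 252 + 6575 + 326 = 7153 days.

7153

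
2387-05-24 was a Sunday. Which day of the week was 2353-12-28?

Monday

Count forward from the earlier date (December 28, 2353) to the later (May 24, 2387):
From December 28, 2353 to December 28, 2386: 33 years, of which 8 contain a Feb 29 — 25×365 + 8×366 = 12053 days.
December 2386: 31 − 28 = 3 days remain.
Then January (31), February 2387 (28), March (31), April (30): 31 + 28 + 31 + 30 = 120 days.
May 1–24, 2387: 24 days.
Residual: 147 days.
Total: 12200 days.
12200 mod 7 = 6, so 6 days before Sunday is Monday.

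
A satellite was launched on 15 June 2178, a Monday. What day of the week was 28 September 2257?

Day-of-year of June 15, 2178: 166.
Day-of-year of September 28, 2257: 271.
2178 has 365 days, so 365 − 166 = 199 days remain in 2178.
Full years 2179–2256: 59 common + 19 leap = 59×365 + 19×366 = 28489 days.
Total: 199 + 28489 + 271 = 28959 days.
28959 is a multiple of 7, so 28 September 2257 falls on the same weekday: Monday.

Monday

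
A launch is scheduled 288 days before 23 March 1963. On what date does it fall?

8 June 1962

Count 288 days before March 23, 1963:
June 1962: 30 − 8 = 22 days remain.
Then July (31), August (31), September (30), October (31), November (30), December (31), January (31), February 1963 (28): 31 + 31 + 30 + 31 + 30 + 31 + 31 + 28 = 243 days.
March 1–23, 1963: 23 days.
Residual: 288 days.
Total: 288 days.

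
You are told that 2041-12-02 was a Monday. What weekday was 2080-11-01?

Friday

From December 2, 2041 to December 2, 2079: 38 years, of which 9 contain a Feb 29 — 29×365 + 9×366 = 13879 days.
December 2079: 31 − 2 = 29 days remain.
Then 10 full months totalling 305 days.
November 1, 2080: 1 day.
Residual: 335 days.
Total: 14214 days.
14214 mod 7 = 4, so 4 days after Monday is Friday.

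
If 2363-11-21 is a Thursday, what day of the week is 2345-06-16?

Saturday

Count forward from the earlier date (June 16, 2345) to the later (November 21, 2363):
Day-of-year of June 16, 2345: 167.
Day-of-year of November 21, 2363: 325.
2345 has 365 days, so 365 − 167 = 198 days remain in 2345.
Full years 2346–2362: 13 common + 4 leap = 13×365 + 4×366 = 6209 days.
Total: 198 + 6209 + 325 = 6732 days.
6732 mod 7 = 5, so 5 days before Thursday is Saturday.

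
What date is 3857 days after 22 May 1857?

13 December 1867

Count 3857 days after May 22, 1857:
Day-of-year of May 22, 1857: 142.
Day-of-year of December 13, 1867: 347.
1857 has 365 days, so 365 − 142 = 223 days remain in 1857.
Full years 1858–1866: 7 common + 2 leap = 7×365 + 2×366 = 3287 days.
Total: 223 + 3287 + 347 = 3857 days.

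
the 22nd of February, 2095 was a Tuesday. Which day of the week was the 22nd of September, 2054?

Tuesday

Count forward from the earlier date (September 22, 2054) to the later (February 22, 2095):
Day-of-year of September 22, 2054: 265.
Day-of-year of February 22, 2095: 53.
2054 has 365 days, so 365 − 265 = 100 days remain in 2054.
Full years 2055–2094: 30 common + 10 leap = 30×365 + 10×366 = 14610 days.
Total: 100 + 14610 + 53 = 14763 days.
14763 is a multiple of 7, so the 22nd of September, 2054 falls on the same weekday: Tuesday.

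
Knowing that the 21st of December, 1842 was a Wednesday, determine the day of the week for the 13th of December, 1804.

Thursday

Count forward from the earlier date (December 13, 1804) to the later (December 21, 1842):
Day-of-year of December 13, 1804: 348.
Day-of-year of December 21, 1842: 355.
1804 has 366 days, so 366 − 348 = 18 days remain in 1804.
Full years 1805–1841: 28 common + 9 leap = 28×365 + 9×366 = 13514 days.
Total: 18 + 13514 + 355 = 13887 days.
13887 mod 7 = 6, so 6 days before Wednesday is Thursday.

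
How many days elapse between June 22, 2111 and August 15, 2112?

June 22, 2111 → June 22, 2112: 366 days (2112 is a leap year).
June 2112: 30 − 22 = 8 days remain.
Then July (31): 31 days.
August 1–15, 2112: 15 days.
Residual: 54 days.
Total: 420 days.

420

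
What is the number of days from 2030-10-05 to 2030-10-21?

16

Within October 2030: 21 − 5 = 16 days.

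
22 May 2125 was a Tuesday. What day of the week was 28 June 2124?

Wednesday

Count forward from the earlier date (June 28, 2124) to the later (May 22, 2125):
June 2124: 30 − 28 = 2 days remain.
Then 10 full months totalling 304 days.
May 1–22, 2125: 22 days.
Total: 2 + 304 + 22 = 328 days.
328 mod 7 = 6, so 6 days before Tuesday is Wednesday.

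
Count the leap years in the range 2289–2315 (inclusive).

5

Years divisible by 4 in [2289, 2315]: 2292, 2296, 2300, 2304, 2308, 2312.
Of these, 2300 is divisible by 100 but not 400, so not leap.
Leap years: 6 − 1 = 5.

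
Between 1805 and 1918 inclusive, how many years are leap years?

Years divisible by 4: 1808, 1812, …, 1916 — 28 in all.
Of these, 1900 is divisible by 100 but not 400, so not leap.
Leap years: 28 − 1 = 27.

27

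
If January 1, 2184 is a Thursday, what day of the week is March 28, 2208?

Day-of-year of January 1, 2184: 1.
Day-of-year of March 28, 2208: 88.
2184 has 366 days, so 366 − 1 = 365 days remain in 2184.
Full years 2185–2207: 19 common + 4 leap = 19×365 + 4×366 = 8399 days.
Total: 365 + 8399 + 88 = 8852 days.
8852 mod 7 = 4, so 4 days after Thursday is Monday.

Monday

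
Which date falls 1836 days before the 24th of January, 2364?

the 14th of January, 2359

Count 1836 days before January 24, 2364:
Day-of-year of January 14, 2359: 14.
Day-of-year of January 24, 2364: 24.
2359 has 365 days, so 365 − 14 = 351 days remain in 2359.
Full years: 2360: 366; 2361: 365; 2362: 365; 2363: 365. Sum = 1461.
Total: 351 + 1461 + 24 = 1836 days.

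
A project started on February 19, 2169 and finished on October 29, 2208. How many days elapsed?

Day-of-year of February 19, 2169: 50.
Day-of-year of October 29, 2208: 303.
2169 has 365 days, so 365 − 50 = 315 days remain in 2169.
Full years 2170–2207: 30 common + 8 leap = 30×365 + 8×366 = 13878 days.
Total: 315 + 13878 + 303 = 14496 days.

14496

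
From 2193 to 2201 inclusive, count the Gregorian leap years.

Years divisible by 4 in [2193, 2201]: 2196, 2200.
Of these, 2200 is divisible by 100 but not 400, so not leap.
Leap years: 2 − 1 = 1.

1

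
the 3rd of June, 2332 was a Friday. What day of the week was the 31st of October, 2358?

Day-of-year of June 3, 2332: 155.
Day-of-year of October 31, 2358: 304.
2332 has 366 days, so 366 − 155 = 211 days remain in 2332.
Full years 2333–2357: 19 common + 6 leap = 19×365 + 6×366 = 9131 days.
Total: 211 + 9131 + 304 = 9646 days.
9646 is a multiple of 7, so the 31st of October, 2358 falls on the same weekday: Friday.

Friday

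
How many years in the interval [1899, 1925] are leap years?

Years divisible by 4 in [1899, 1925]: 1900, 1904, 1908, 1912, 1916, 1920, 1924.
Of these, 1900 is divisible by 100 but not 400, so not leap.
Leap years: 7 − 1 = 6.

6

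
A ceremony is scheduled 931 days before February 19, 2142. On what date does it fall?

August 3, 2139

Count 931 days before February 19, 2142:
Day-of-year of August 3, 2139: 215.
Day-of-year of February 19, 2142: 50.
2139 has 365 days, so 365 − 215 = 150 days remain in 2139.
Full years: 2140: 366; 2141: 365. Sum = 731.
Total: 150 + 731 + 50 = 931 days.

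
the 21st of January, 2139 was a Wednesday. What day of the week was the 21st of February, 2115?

Count forward from the earlier date (February 21, 2115) to the later (January 21, 2139):
From February 21, 2115 to February 21, 2138: 23 years, of which 6 contain a Feb 29 — 17×365 + 6×366 = 8401 days.
February 2138: 28 − 21 = 7 days remain (2138 is not a leap year, so February has 28 days).
Then 10 full months totalling 306 days.
January 1–21, 2139: 21 days.
Residual: 334 days.
Total: 8735 days.
8735 mod 7 = 6, so 6 days before Wednesday is Thursday.

Thursday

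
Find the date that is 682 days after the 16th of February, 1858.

the 30th of December, 1859

Count 682 days after February 16, 1858:
Day-of-year of February 16, 1858: 47.
Day-of-year of December 30, 1859: 364.
1858 has 365 days, so 365 − 47 = 318 days remain in 1858.
Total: 318 + 364 = 682 days.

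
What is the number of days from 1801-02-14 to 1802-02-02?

353

February 1801: 28 − 14 = 14 days remain (1801 is not a leap year, so February has 28 days).
Then 11 full months totalling 337 days.
February 1–2, 1802: 2 days (1802 is not a leap year).
Total: 14 + 337 + 2 = 353 days.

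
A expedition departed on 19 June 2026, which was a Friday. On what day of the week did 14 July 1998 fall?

Tuesday

Count forward from the earlier date (July 14, 1998) to the later (June 19, 2026):
From July 14, 1998 to July 14, 2025: 27 years, of which 7 contain a Feb 29 — 20×365 + 7×366 = 9862 days.
(2000 is a leap year (divisible by 400).)
July 2025: 31 − 14 = 17 days remain.
Then 10 full months totalling 304 days.
June 1–19, 2026: 19 days.
Residual: 340 days.
Total: 10202 days.
10202 mod 7 = 3, so 3 days before Friday is Tuesday.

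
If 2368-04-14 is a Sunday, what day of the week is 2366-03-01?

Count forward from the earlier date (March 1, 2366) to the later (April 14, 2368):
March 1, 2366 → March 1, 2367: 365 days.
March 1, 2367 → March 1, 2368: 366 days (2368 is a leap year).
March 2368: 31 − 1 = 30 days remain.
April 1–14, 2368: 14 days.
Residual: 44 days.
Total: 775 days.
775 mod 7 = 5, so 5 days before Sunday is Tuesday.

Tuesday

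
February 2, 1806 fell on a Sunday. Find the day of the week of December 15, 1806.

February 1806: 28 − 2 = 26 days remain (1806 is not a leap year, so February has 28 days).
Then 9 full months totalling 275 days.
December 1–15, 1806: 15 days.
Total: 26 + 275 + 15 = 316 days.
316 mod 7 = 1, so 1 day after Sunday is Monday.

Monday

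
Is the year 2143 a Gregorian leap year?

No

2143 is not a leap year.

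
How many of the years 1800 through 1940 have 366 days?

Years divisible by 4: 1800, 1804, …, 1940 — 36 in all.
Of these, 1800, 1900 are divisible by 100 but not 400, so not leap.
Leap years: 36 − 2 = 34.

34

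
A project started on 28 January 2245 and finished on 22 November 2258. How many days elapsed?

From January 28, 2245 to January 28, 2258: 13 years, of which 3 contain a Feb 29 — 10×365 + 3×366 = 4748 days.
January 2258: 31 − 28 = 3 days remain.
Then 9 full months totalling 273 days.
November 1–22, 2258: 22 days.
Residual: 298 days.
Total: 5046 days.

5046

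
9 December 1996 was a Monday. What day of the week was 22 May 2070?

Thursday

Day-of-year of December 9, 1996: 344.
Day-of-year of May 22, 2070: 142.
1996 has 366 days, so 366 − 344 = 22 days remain in 1996.
Full years 1997–2069: 55 common + 18 leap = 55×365 + 18×366 = 26663 days.
Total: 22 + 26663 + 142 = 26827 days.
26827 mod 7 = 3, so 3 days after Monday is Thursday.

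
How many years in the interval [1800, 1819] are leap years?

Years divisible by 4 in [1800, 1819]: 1800, 1804, 1808, 1812, 1816.
Of these, 1800 is divisible by 100 but not 400, so not leap.
Leap years: 5 − 1 = 4.

4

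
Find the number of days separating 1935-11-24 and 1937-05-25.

548

November 24, 1935 → November 24, 1936: 366 days (1936 is a leap year).
November 1936: 30 − 24 = 6 days remain.
Then December (31), January (31), February 1937 (28), March (31), April (30): 31 + 31 + 28 + 31 + 30 = 151 days.
May 1–25, 1937: 25 days.
Residual: 182 days.
Total: 548 days.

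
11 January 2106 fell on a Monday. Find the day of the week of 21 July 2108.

Saturday

Day-of-year of January 11, 2106: 11.
Day-of-year of July 21, 2108: 203.
2106 has 365 days, so 365 − 11 = 354 days remain in 2106.
Full years: 2107: 365. Sum = 365.
Total: 354 + 365 + 203 = 922 days.
922 mod 7 = 5, so 5 days after Monday is Saturday.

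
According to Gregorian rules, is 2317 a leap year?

2317 is not a leap year.

No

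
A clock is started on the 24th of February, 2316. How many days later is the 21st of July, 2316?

February 2316: 29 − 24 = 5 days remain (2316 is a leap year, so February has 29 days).
Then March (31), April (30), May (31), June (30): 31 + 30 + 31 + 30 = 122 days.
July 1–21, 2316: 21 days.
Total: 5 + 122 + 21 = 148 days.

148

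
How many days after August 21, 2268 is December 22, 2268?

123

August 2268: 31 − 21 = 10 days remain.
Then September (30), October (31), November (30): 30 + 31 + 30 = 91 days.
December 1–22, 2268: 22 days.
Total: 10 + 91 + 22 = 123 days.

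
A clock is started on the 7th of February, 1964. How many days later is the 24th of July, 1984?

7473

From February 7, 1964 to February 7, 1984: 20 years, of which 5 contain a Feb 29 — 15×365 + 5×366 = 7305 days.
February 1984: 29 − 7 = 22 days remain (1984 is a leap year, so February has 29 days).
Then March (31), April (30), May (31), June (30): 31 + 30 + 31 + 30 = 122 days.
July 1–24, 1984: 24 days.
Residual: 168 days.
Total: 7473 days.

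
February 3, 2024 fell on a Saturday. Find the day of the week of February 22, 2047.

Day-of-year of February 3, 2024: 34.
Day-of-year of February 22, 2047: 53.
2024 has 366 days, so 366 − 34 = 332 days remain in 2024.
Full years 2025–2046: 17 common + 5 leap = 17×365 + 5×366 = 8035 days.
Total: 332 + 8035 + 53 = 8420 days.
8420 mod 7 = 6, so 6 days after Saturday is Friday.

Friday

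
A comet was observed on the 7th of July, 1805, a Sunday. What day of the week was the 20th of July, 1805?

Saturday

Within July 1805: 20 − 7 = 13 days.
13 mod 7 = 6, so 6 days after Sunday is Saturday.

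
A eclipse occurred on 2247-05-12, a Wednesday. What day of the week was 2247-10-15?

Friday

May 2247: 31 − 12 = 19 days remain.
Then June (30), July (31), August (31), September (30): 30 + 31 + 31 + 30 = 122 days.
October 1–15, 2247: 15 days.
Total: 19 + 122 + 15 = 156 days.
156 mod 7 = 2, so 2 days after Wednesday is Friday.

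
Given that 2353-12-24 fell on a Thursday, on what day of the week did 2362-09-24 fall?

From December 24, 2353 to December 24, 2361: 8 years, of which 2 contain a Feb 29 — 6×365 + 2×366 = 2922 days.
December 2361: 31 − 24 = 7 days remain.
Then January (31), February 2362 (28), March (31), April (30), May (31), June (30), July (31), August (31): 31 + 28 + 31 + 30 + 31 + 30 + 31 + 31 = 243 days.
September 1–24, 2362: 24 days.
Residual: 274 days.
Total: 3196 days.
3196 mod 7 = 4, so 4 days after Thursday is Monday.

Monday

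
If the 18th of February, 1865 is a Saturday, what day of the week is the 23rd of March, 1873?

From February 18, 1865 to February 18, 1873: 8 years, of which 2 contain a Feb 29 — 6×365 + 2×366 = 2922 days.
February 1873: 28 − 18 = 10 days remain (1873 is not a leap year, so February has 28 days).
March 1–23, 1873: 23 days.
Residual: 33 days.
Total: 2955 days.
2955 mod 7 = 1, so 1 day after Saturday is Sunday.

Sunday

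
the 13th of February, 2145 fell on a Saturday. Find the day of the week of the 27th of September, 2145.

Monday

February 2145: 28 − 13 = 15 days remain (2145 is not a leap year, so February has 28 days).
Then March (31), April (30), May (31), June (30), July (31), August (31): 31 + 30 + 31 + 30 + 31 + 31 = 184 days.
September 1–27, 2145: 27 days.
Total: 15 + 184 + 27 = 226 days.
226 mod 7 = 2, so 2 days after Saturday is Monday.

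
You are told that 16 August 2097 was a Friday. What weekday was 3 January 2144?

Friday

From August 16, 2097 to August 16, 2143: 46 years, of which 10 contain a Feb 29 — 36×365 + 10×366 = 16800 days.
(2100 is not a leap year (divisible by 100 but not 400).)
August 2143: 31 − 16 = 15 days remain.
Then September (30), October (31), November (30), December (31): 30 + 31 + 30 + 31 = 122 days.
January 1–3, 2144: 3 days.
Residual: 140 days.
Total: 16940 days.
16940 is a multiple of 7, so 3 January 2144 falls on the same weekday: Friday.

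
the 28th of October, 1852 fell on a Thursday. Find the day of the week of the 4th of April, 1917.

Wednesday

Day-of-year of October 28, 1852: 302.
Day-of-year of April 4, 1917: 94.
1852 has 366 days, so 366 − 302 = 64 days remain in 1852.
Full years 1853–1916: 49 common + 15 leap = 49×365 + 15×366 = 23375 days.
Total: 64 + 23375 + 94 = 23533 days.
23533 mod 7 = 6, so 6 days after Thursday is Wednesday.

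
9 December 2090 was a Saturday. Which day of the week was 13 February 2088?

Count forward from the earlier date (February 13, 2088) to the later (December 9, 2090):
February 13, 2088 → February 13, 2089: 366 days (2088 is a leap year).
February 13, 2089 → February 13, 2090: 365 days.
February 2090: 28 − 13 = 15 days remain (2090 is not a leap year, so February has 28 days).
Then 9 full months totalling 275 days.
December 1–9, 2090: 9 days.
Residual: 299 days.
Total: 1030 days.
1030 mod 7 = 1, so 1 day before Saturday is Friday.

Friday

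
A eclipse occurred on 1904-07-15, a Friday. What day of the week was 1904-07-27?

Wednesday

Within July 1904: 27 − 15 = 12 days.
12 mod 7 = 5, so 5 days after Friday is Wednesday.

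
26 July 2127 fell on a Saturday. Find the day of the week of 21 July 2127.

Count forward from the earlier date (July 21, 2127) to the later (July 26, 2127):
Within July 2127: 26 − 21 = 5 days.
5 mod 7 = 5, so 5 days before Saturday is Monday.

Monday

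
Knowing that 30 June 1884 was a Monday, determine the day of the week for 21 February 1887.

Day-of-year of June 30, 1884: 182.
Day-of-year of February 21, 1887: 52.
1884 has 366 days, so 366 − 182 = 184 days remain in 1884.
Full years: 1885: 365; 1886: 365. Sum = 730.
Total: 184 + 730 + 52 = 966 days.
966 is a multiple of 7, so 21 February 1887 falls on the same weekday: Monday.

Monday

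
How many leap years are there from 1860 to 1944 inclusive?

Years divisible by 4: 1860, 1864, …, 1944 — 22 in all.
Of these, 1900 is divisible by 100 but not 400, so not leap.
Leap years: 22 − 1 = 21.

21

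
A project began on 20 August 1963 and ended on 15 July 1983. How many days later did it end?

Day-of-year of August 20, 1963: 232.
Day-of-year of July 15, 1983: 196.
1963 has 365 days, so 365 − 232 = 133 days remain in 1963.
Full years 1964–1982: 14 common + 5 leap = 14×365 + 5×366 = 6940 days.
Total: 133 + 6940 + 196 = 7269 days.

7269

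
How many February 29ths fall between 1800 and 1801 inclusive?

0

Years divisible by 4 in [1800, 1801]: 1800.
Of these, 1800 is divisible by 100 but not 400, so not leap.
Leap years: 1 − 1 = 0.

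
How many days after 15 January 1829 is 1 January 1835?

2177

Day-of-year of January 15, 1829: 15.
Day-of-year of January 1, 1835: 1.
1829 has 365 days, so 365 − 15 = 350 days remain in 1829.
Full years: 1830: 365; 1831: 365; 1832: 366; 1833: 365; 1834: 365. Sum = 1826.
Total: 350 + 1826 + 1 = 2177 days.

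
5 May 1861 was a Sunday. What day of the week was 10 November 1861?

Sunday

May 1861: 31 − 5 = 26 days remain.
Then June (30), July (31), August (31), September (30), October (31): 30 + 31 + 31 + 30 + 31 = 153 days.
November 1–10, 1861: 10 days.
Total: 26 + 153 + 10 = 189 days.
189 is a multiple of 7, so 10 November 1861 falls on the same weekday: Sunday.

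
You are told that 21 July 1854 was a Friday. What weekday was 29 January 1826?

Sunday

Count forward from the earlier date (January 29, 1826) to the later (July 21, 1854):
From January 29, 1826 to January 29, 1854: 28 years, of which 7 contain a Feb 29 — 21×365 + 7×366 = 10227 days.
January 1854: 31 − 29 = 2 days remain.
Then February 1854 (28), March (31), April (30), May (31), June (30): 28 + 31 + 30 + 31 + 30 = 150 days.
July 1–21, 1854: 21 days.
Residual: 173 days.
Total: 10400 days.
10400 mod 7 = 5, so 5 days before Friday is Sunday.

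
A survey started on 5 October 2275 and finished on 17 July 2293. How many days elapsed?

6495

Day-of-year of October 5, 2275: 278.
Day-of-year of July 17, 2293: 198.
2275 has 365 days, so 365 − 278 = 87 days remain in 2275.
Full years 2276–2292: 12 common + 5 leap = 12×365 + 5×366 = 6210 days.
Total: 87 + 6210 + 198 = 6495 days.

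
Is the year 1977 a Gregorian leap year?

1977 is not a leap year.

No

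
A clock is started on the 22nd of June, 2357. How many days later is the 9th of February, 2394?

From June 22, 2357 to June 22, 2393: 36 years, of which 9 contain a Feb 29 — 27×365 + 9×366 = 13149 days.
June 2393: 30 − 22 = 8 days remain.
Then July (31), August (31), September (30), October (31), November (30), December (31), January (31): 31 + 31 + 30 + 31 + 30 + 31 + 31 = 215 days.
February 1–9, 2394: 9 days (2394 is not a leap year).
Residual: 232 days.
Total: 13381 days.

13381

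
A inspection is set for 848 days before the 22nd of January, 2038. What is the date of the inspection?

the 27th of September, 2035

Count 848 days before January 22, 2038:
Day-of-year of September 27, 2035: 270.
Day-of-year of January 22, 2038: 22.
2035 has 365 days, so 365 − 270 = 95 days remain in 2035.
Full years: 2036: 366; 2037: 365. Sum = 731.
Total: 95 + 731 + 22 = 848 days.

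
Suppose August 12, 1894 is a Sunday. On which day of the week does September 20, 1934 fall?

Thursday

Day-of-year of August 12, 1894: 224.
Day-of-year of September 20, 1934: 263.
1894 has 365 days, so 365 − 224 = 141 days remain in 1894.
Full years 1895–1933: 30 common + 9 leap = 30×365 + 9×366 = 14244 days.
Total: 141 + 14244 + 263 = 14648 days.
14648 mod 7 = 4, so 4 days after Sunday is Thursday.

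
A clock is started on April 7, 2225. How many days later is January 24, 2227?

April 7, 2225 → April 7, 2226: 365 days.
April 2226: 30 − 7 = 23 days remain.
Then May (31), June (30), July (31), August (31), September (30), October (31), November (30), December (31): 31 + 30 + 31 + 31 + 30 + 31 + 30 + 31 = 245 days.
January 1–24, 2227: 24 days.
Residual: 292 days.
Total: 657 days.

657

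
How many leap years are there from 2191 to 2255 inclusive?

Years divisible by 4: 2192, 2196, …, 2252 — 16 in all.
Of these, 2200 is divisible by 100 but not 400, so not leap.
Leap years: 16 − 1 = 15.

15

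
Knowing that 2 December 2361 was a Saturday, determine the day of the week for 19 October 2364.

Day-of-year of December 2, 2361: 336.
Day-of-year of October 19, 2364: 293.
2361 has 365 days, so 365 − 336 = 29 days remain in 2361.
Full years: 2362: 365; 2363: 365. Sum = 730.
Total: 29 + 730 + 293 = 1052 days.
1052 mod 7 = 2, so 2 days after Saturday is Monday.

Monday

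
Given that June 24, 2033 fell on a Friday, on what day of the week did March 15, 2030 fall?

Count forward from the earlier date (March 15, 2030) to the later (June 24, 2033):
March 15, 2030 → March 15, 2031: 365 days.
March 15, 2031 → March 15, 2032: 366 days (2032 is a leap year).
March 15, 2032 → March 15, 2033: 365 days.
March 2033: 31 − 15 = 16 days remain.
Then April (30), May (31): 30 + 31 = 61 days.
June 1–24, 2033: 24 days.
Residual: 101 days.
Total: 1197 days.
1197 is a multiple of 7, so March 15, 2030 falls on the same weekday: Friday.

Friday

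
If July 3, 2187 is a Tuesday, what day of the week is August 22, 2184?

Count forward from the earlier date (August 22, 2184) to the later (July 3, 2187):
August 22, 2184 → August 22, 2185: 365 days.
August 22, 2185 → August 22, 2186: 365 days.
August 2186: 31 − 22 = 9 days remain.
Then 10 full months totalling 303 days.
July 1–3, 2187: 3 days.
Residual: 315 days.
Total: 1045 days.
1045 mod 7 = 2, so 2 days before Tuesday is Sunday.

Sunday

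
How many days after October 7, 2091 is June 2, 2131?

14482

From October 7, 2091 to October 7, 2130: 39 years, of which 9 contain a Feb 29 — 30×365 + 9×366 = 14244 days.
(2100 is not a leap year (divisible by 100 but not 400).)
October 2130: 31 − 7 = 24 days remain.
Then November (30), December (31), January (31), February 2131 (28), March (31), April (30), May (31): 30 + 31 + 31 + 28 + 31 + 30 + 31 = 212 days.
June 1–2, 2131: 2 days.
Residual: 238 days.
Total: 14482 days.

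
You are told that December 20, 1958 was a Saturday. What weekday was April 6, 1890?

Count forward from the earlier date (April 6, 1890) to the later (December 20, 1958):
From April 6, 1890 to April 6, 1958: 68 years, of which 16 contain a Feb 29 — 52×365 + 16×366 = 24836 days.
(1900 is not a leap year (divisible by 100 but not 400).)
April 1958: 30 − 6 = 24 days remain.
Then May (31), June (30), July (31), August (31), September (30), October (31), November (30): 31 + 30 + 31 + 31 + 30 + 31 + 30 = 214 days.
December 1–20, 1958: 20 days.
Residual: 258 days.
Total: 25094 days.
25094 mod 7 = 6, so 6 days before Saturday is Sunday.

Sunday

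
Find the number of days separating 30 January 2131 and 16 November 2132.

656

January 30, 2131 → January 30, 2132: 365 days.
January 2132: 31 − 30 = 1 day remains.
Then 9 full months totalling 274 days.
November 1–16, 2132: 16 days.
Residual: 291 days.
Total: 656 days.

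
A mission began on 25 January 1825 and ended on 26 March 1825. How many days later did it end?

January 1825: 31 − 25 = 6 days remain.
Then February 1825 (28): 28 days.
March 1–26, 1825: 26 days.
Total: 6 + 28 + 26 = 60 days.

60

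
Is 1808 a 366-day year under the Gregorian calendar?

Yes

1808 is a leap year.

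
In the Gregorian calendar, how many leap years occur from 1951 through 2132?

45

Years divisible by 4: 1952, 1956, …, 2132 — 46 in all.
Of these, 2100 is divisible by 100 but not 400, so not leap.
2000 is divisible by 400, so still leap.
Leap years: 46 − 1 = 45.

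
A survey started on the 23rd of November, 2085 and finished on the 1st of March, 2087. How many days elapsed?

November 23, 2085 → November 23, 2086: 365 days.
November 2086: 30 − 23 = 7 days remain.
Then December (31), January (31), February 2087 (28): 31 + 31 + 28 = 90 days.
March 1, 2087: 1 day.
Residual: 98 days.
Total: 463 days.

463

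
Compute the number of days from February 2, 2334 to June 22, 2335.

February 2, 2334 → February 2, 2335: 365 days.
February 2335: 28 − 2 = 26 days remain (2335 is not a leap year, so February has 28 days).
Then March (31), April (30), May (31): 31 + 30 + 31 = 92 days.
June 1–22, 2335: 22 days.
Residual: 140 days.
Total: 505 days.

505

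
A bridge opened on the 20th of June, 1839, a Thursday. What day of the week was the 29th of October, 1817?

Count forward from the earlier date (October 29, 1817) to the later (June 20, 1839):
Day-of-year of October 29, 1817: 302.
Day-of-year of June 20, 1839: 171.
1817 has 365 days, so 365 − 302 = 63 days remain in 1817.
Full years 1818–1838: 16 common + 5 leap = 16×365 + 5×366 = 7670 days.
Total: 63 + 7670 + 171 = 7904 days.
7904 mod 7 = 1, so 1 day before Thursday is Wednesday.

Wednesday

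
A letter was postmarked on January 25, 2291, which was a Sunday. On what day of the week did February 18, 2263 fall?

Count forward from the earlier date (February 18, 2263) to the later (January 25, 2291):
Day-of-year of February 18, 2263: 49.
Day-of-year of January 25, 2291: 25.
2263 has 365 days, so 365 − 49 = 316 days remain in 2263.
Full years 2264–2290: 20 common + 7 leap = 20×365 + 7×366 = 9862 days.
Total: 316 + 9862 + 25 = 10203 days.
10203 mod 7 = 4, so 4 days before Sunday is Wednesday.

Wednesday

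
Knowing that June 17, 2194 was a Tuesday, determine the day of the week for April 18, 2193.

Count forward from the earlier date (April 18, 2193) to the later (June 17, 2194):
April 18, 2193 → April 18, 2194: 365 days.
April 2194: 30 − 18 = 12 days remain.
Then May (31): 31 days.
June 1–17, 2194: 17 days.
Residual: 60 days.
Total: 425 days.
425 mod 7 = 5, so 5 days before Tuesday is Thursday.

Thursday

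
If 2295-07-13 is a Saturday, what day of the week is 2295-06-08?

Count forward from the earlier date (June 8, 2295) to the later (July 13, 2295):
June 2295: 30 − 8 = 22 days remain.
July 1–13, 2295: 13 days.
Total: 22 + 13 = 35 days.
35 is a multiple of 7, so 2295-06-08 falls on the same weekday: Saturday.

Saturday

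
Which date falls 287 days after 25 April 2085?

6 February 2086

Count 287 days after April 25, 2085:
April 2085: 30 − 25 = 5 days remain.
Then 9 full months totalling 276 days.
February 1–6, 2086: 6 days (2086 is not a leap year).
Residual: 287 days.
Total: 287 days.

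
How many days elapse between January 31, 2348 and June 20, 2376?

From January 31, 2348 to January 31, 2376: 28 years, of which 7 contain a Feb 29 — 21×365 + 7×366 = 10227 days.
January 2376: 31 − 31 = 0 days remain.
Then February 2376 (29), March (31), April (30), May (31): 29 + 31 + 30 + 31 = 121 days.
June 1–20, 2376: 20 days.
Residual: 141 days.
Total: 10368 days.

10368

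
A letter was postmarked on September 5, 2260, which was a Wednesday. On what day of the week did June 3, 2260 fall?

Sunday

Count forward from the earlier date (June 3, 2260) to the later (September 5, 2260):
June 2260: 30 − 3 = 27 days remain.
Then July (31), August (31): 31 + 31 = 62 days.
September 1–5, 2260: 5 days.
Total: 27 + 62 + 5 = 94 days.
94 mod 7 = 3, so 3 days before Wednesday is Sunday.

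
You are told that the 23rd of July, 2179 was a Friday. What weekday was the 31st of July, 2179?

Saturday

Within July 2179: 31 − 23 = 8 days.
8 mod 7 = 1, so 1 day after Friday is Saturday.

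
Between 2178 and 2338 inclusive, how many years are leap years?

38

Years divisible by 4: 2180, 2184, …, 2336 — 40 in all.
Of these, 2200, 2300 are divisible by 100 but not 400, so not leap.
Leap years: 40 − 2 = 38.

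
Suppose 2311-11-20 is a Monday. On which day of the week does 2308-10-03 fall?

Count forward from the earlier date (October 3, 2308) to the later (November 20, 2311):
Day-of-year of October 3, 2308: 277.
Day-of-year of November 20, 2311: 324.
2308 has 366 days, so 366 − 277 = 89 days remain in 2308.
Full years: 2309: 365; 2310: 365. Sum = 730.
Total: 89 + 730 + 324 = 1143 days.
1143 mod 7 = 2, so 2 days before Monday is Saturday.

Saturday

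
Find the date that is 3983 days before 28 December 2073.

1 February 2063

Count 3983 days before December 28, 2073:
From February 1, 2063 to February 1, 2073: 10 years, of which 3 contain a Feb 29 — 7×365 + 3×366 = 3653 days.
February 2073: 28 − 1 = 27 days remain (2073 is not a leap year, so February has 28 days).
Then 9 full months totalling 275 days.
December 1–28, 2073: 28 days.
Residual: 330 days.
Total: 3983 days.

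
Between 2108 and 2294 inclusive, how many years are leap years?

46

Years divisible by 4: 2108, 2112, …, 2292 — 47 in all.
Of these, 2200 is divisible by 100 but not 400, so not leap.
Leap years: 47 − 1 = 46.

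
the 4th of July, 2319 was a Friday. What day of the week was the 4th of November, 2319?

July 2319: 31 − 4 = 27 days remain.
Then August (31), September (30), October (31): 31 + 30 + 31 = 92 days.
November 1–4, 2319: 4 days.
Total: 27 + 92 + 4 = 123 days.
123 mod 7 = 4, so 4 days after Friday is Tuesday.

Tuesday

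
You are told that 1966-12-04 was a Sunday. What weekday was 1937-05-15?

Saturday

Count forward from the earlier date (May 15, 1937) to the later (December 4, 1966):
Day-of-year of May 15, 1937: 135.
Day-of-year of December 4, 1966: 338.
1937 has 365 days, so 365 − 135 = 230 days remain in 1937.
Full years 1938–1965: 21 common + 7 leap = 21×365 + 7×366 = 10227 days.
Total: 230 + 10227 + 338 = 10795 days.
10795 mod 7 = 1, so 1 day before Sunday is Saturday.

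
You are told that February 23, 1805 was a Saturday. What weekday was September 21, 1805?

February 1805: 28 − 23 = 5 days remain (1805 is not a leap year, so February has 28 days).
Then March (31), April (30), May (31), June (30), July (31), August (31): 31 + 30 + 31 + 30 + 31 + 31 = 184 days.
September 1–21, 1805: 21 days.
Total: 5 + 184 + 21 = 210 days.
210 is a multiple of 7, so September 21, 1805 falls on the same weekday: Saturday.

Saturday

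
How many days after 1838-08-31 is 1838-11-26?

87

August 1838: 31 − 31 = 0 days remain.
Then September (30), October (31): 30 + 31 = 61 days.
November 1–26, 1838: 26 days.
Total: 0 + 61 + 26 = 87 days.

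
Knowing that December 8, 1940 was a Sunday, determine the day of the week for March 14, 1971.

Day-of-year of December 8, 1940: 343.
Day-of-year of March 14, 1971: 73.
1940 has 366 days, so 366 − 343 = 23 days remain in 1940.
Full years 1941–1970: 23 common + 7 leap = 23×365 + 7×366 = 10957 days.
Total: 23 + 10957 + 73 = 11053 days.
11053 is a multiple of 7, so March 14, 1971 falls on the same weekday: Sunday.

Sunday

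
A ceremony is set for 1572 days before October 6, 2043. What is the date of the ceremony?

June 17, 2039

Count 1572 days before October 6, 2043:
Day-of-year of June 17, 2039: 168.
Day-of-year of October 6, 2043: 279.
2039 has 365 days, so 365 − 168 = 197 days remain in 2039.
Full years: 2040: 366; 2041: 365; 2042: 365. Sum = 1096.
Total: 197 + 1096 + 279 = 1572 days.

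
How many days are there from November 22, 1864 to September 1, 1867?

November 22, 1864 → November 22, 1865: 365 days.
November 22, 1865 → November 22, 1866: 365 days.
November 1866: 30 − 22 = 8 days remain.
Then 9 full months totalling 274 days.
September 1, 1867: 1 day.
Residual: 283 days.
Total: 1013 days.

1013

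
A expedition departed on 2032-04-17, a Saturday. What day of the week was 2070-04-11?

Day-of-year of April 17, 2032: 108.
Day-of-year of April 11, 2070: 101.
2032 has 366 days, so 366 − 108 = 258 days remain in 2032.
Full years 2033–2069: 28 common + 9 leap = 28×365 + 9×366 = 13514 days.
Total: 258 + 13514 + 101 = 13873 days.
13873 mod 7 = 6, so 6 days after Saturday is Friday.

Friday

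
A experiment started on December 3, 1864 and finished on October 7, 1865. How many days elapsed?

308

December 1864: 31 − 3 = 28 days remain.
Then 9 full months totalling 273 days.
October 1–7, 1865: 7 days.
Total: 28 + 273 + 7 = 308 days.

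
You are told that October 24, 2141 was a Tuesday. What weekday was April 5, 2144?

Sunday

Day-of-year of October 24, 2141: 297.
Day-of-year of April 5, 2144: 96.
2141 has 365 days, so 365 − 297 = 68 days remain in 2141.
Full years: 2142: 365; 2143: 365. Sum = 730.
Total: 68 + 730 + 96 = 894 days.
894 mod 7 = 5, so 5 days after Tuesday is Sunday.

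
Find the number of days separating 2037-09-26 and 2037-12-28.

September 2037: 30 − 26 = 4 days remain.
Then October (31), November (30): 31 + 30 = 61 days.
December 1–28, 2037: 28 days.
Total: 4 + 61 + 28 = 93 days.

93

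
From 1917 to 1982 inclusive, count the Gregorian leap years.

16

Years divisible by 4: 1920, 1924, …, 1980 — 16 in all.
No century exceptions apply. Count: 16.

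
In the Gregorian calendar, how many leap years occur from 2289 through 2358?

16

Years divisible by 4: 2292, 2296, …, 2356 — 17 in all.
Of these, 2300 is divisible by 100 but not 400, so not leap.
Leap years: 17 − 1 = 16.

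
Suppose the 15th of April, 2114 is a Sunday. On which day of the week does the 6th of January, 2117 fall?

Wednesday

Day-of-year of April 15, 2114: 105.
Day-of-year of January 6, 2117: 6.
2114 has 365 days, so 365 − 105 = 260 days remain in 2114.
Full years: 2115: 365; 2116: 366. Sum = 731.
Total: 260 + 731 + 6 = 997 days.
997 mod 7 = 3, so 3 days after Sunday is Wednesday.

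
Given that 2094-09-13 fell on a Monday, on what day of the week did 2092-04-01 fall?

Tuesday

Count forward from the earlier date (April 1, 2092) to the later (September 13, 2094):
Day-of-year of April 1, 2092: 92.
Day-of-year of September 13, 2094: 256.
2092 has 366 days, so 366 − 92 = 274 days remain in 2092.
Full years: 2093: 365. Sum = 365.
Total: 274 + 365 + 256 = 895 days.
895 mod 7 = 6, so 6 days before Monday is Tuesday.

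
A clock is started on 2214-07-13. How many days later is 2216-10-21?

831

Day-of-year of July 13, 2214: 194.
Day-of-year of October 21, 2216: 295.
2214 has 365 days, so 365 − 194 = 171 days remain in 2214.
Full years: 2215: 365. Sum = 365.
Total: 171 + 365 + 295 = 831 days.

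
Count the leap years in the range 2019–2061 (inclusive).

Years divisible by 4 in [2019, 2061]: 2020, 2024, 2028, 2032, 2036, 2040, 2044, 2048, 2052, 2056, 2060.
No century exceptions apply. Count: 11.

11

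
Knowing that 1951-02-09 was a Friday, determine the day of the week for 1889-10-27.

Count forward from the earlier date (October 27, 1889) to the later (February 9, 1951):
Day-of-year of October 27, 1889: 300.
Day-of-year of February 9, 1951: 40.
1889 has 365 days, so 365 − 300 = 65 days remain in 1889.
Full years 1890–1950: 47 common + 14 leap = 47×365 + 14×366 = 22279 days.
Total: 65 + 22279 + 40 = 22384 days.
22384 mod 7 = 5, so 5 days before Friday is Sunday.

Sunday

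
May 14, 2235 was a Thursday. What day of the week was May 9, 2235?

Saturday

Count forward from the earlier date (May 9, 2235) to the later (May 14, 2235):
Within May 2235: 14 − 9 = 5 days.
5 mod 7 = 5, so 5 days before Thursday is Saturday.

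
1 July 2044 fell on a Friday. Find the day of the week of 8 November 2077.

Monday

From July 1, 2044 to July 1, 2077: 33 years, of which 8 contain a Feb 29 — 25×365 + 8×366 = 12053 days.
July 2077: 31 − 1 = 30 days remain.
Then August (31), September (30), October (31): 31 + 30 + 31 = 92 days.
November 1–8, 2077: 8 days.
Residual: 130 days.
Total: 12183 days.
12183 mod 7 = 3, so 3 days after Friday is Monday.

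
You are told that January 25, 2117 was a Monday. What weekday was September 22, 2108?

Count forward from the earlier date (September 22, 2108) to the later (January 25, 2117):
Day-of-year of September 22, 2108: 266.
Day-of-year of January 25, 2117: 25.
2108 has 366 days, so 366 − 266 = 100 days remain in 2108.
Full years 2109–2116: 6 common + 2 leap = 6×365 + 2×366 = 2922 days.
Total: 100 + 2922 + 25 = 3047 days.
3047 mod 7 = 2, so 2 days before Monday is Saturday.

Saturday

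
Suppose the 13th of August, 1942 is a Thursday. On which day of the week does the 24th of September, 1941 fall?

Wednesday

Count forward from the earlier date (September 24, 1941) to the later (August 13, 1942):
September 1941: 30 − 24 = 6 days remain.
Then 10 full months totalling 304 days.
August 1–13, 1942: 13 days.
Total: 6 + 304 + 13 = 323 days.
323 mod 7 = 1, so 1 day before Thursday is Wednesday.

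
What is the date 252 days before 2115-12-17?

2115-04-09

Count 252 days before December 17, 2115:
April 2115: 30 − 9 = 21 days remain.
Then May (31), June (30), July (31), August (31), September (30), October (31), November (30): 31 + 30 + 31 + 31 + 30 + 31 + 30 = 214 days.
December 1–17, 2115: 17 days.
Total: 21 + 214 + 17 = 252 days.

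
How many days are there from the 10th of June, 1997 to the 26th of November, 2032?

Day-of-year of June 10, 1997: 161.
Day-of-year of November 26, 2032: 331.
1997 has 365 days, so 365 − 161 = 204 days remain in 1997.
Full years 1998–2031: 26 common + 8 leap = 26×365 + 8×366 = 12418 days.
Total: 204 + 12418 + 331 = 12953 days.

12953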